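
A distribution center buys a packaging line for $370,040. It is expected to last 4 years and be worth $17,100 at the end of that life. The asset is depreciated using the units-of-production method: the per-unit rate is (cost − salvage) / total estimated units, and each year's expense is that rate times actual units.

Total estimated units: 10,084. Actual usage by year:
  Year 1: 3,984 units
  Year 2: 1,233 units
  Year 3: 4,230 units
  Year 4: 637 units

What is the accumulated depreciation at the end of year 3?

Depreciable base = $370,040 − $17,100 = $352,940.
Rate = $352,940 / 10,084 units = $35 per unit.
Year 1: 3,984 × $35 = $139,440. Book value $230,600.
Year 2: 1,233 × $35 = $43,155. Book value $187,445.
Year 3: 4,230 × $35 = $148,050. Book value $39,395.
Accumulated through year 3 = $370,040 − $39,395 = $330,645.

$330,645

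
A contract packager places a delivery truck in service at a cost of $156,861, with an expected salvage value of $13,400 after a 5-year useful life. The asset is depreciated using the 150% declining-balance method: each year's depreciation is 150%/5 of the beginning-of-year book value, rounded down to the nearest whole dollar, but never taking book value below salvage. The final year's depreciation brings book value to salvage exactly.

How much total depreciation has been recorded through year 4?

$119,197

Depreciable base = $156,861 − $13,400 = $143,461.
Year 1: ⌊$156,861 × 150%/5⌋ = $47,058. Book value $109,803.
Year 2: ⌊$109,803 × 150%/5⌋ = $32,940. Book value $76,863.
Year 3: ⌊$76,863 × 150%/5⌋ = $23,058. Book value $53,805.
Year 4: ⌊$53,805 × 150%/5⌋ = $16,141. Book value $37,664.
Accumulated through year 4 = $156,861 − $37,664 = $119,197.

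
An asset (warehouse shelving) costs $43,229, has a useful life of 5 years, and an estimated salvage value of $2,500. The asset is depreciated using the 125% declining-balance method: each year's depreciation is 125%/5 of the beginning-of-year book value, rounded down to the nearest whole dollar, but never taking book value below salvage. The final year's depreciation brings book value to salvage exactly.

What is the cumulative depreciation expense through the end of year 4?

Depreciable base = $43,229 − $2,500 = $40,729.
Year 1: ⌊$43,229 × 125%/5⌋ = $10,807. Book value $32,422.
Year 2: ⌊$32,422 × 125%/5⌋ = $8,105. Book value $24,317.
Year 3: ⌊$24,317 × 125%/5⌋ = $6,079. Book value $18,238.
Year 4: ⌊$18,238 × 125%/5⌋ = $4,559. Book value $13,679.
Accumulated through year 4 = $43,229 − $13,679 = $29,550.

$29,550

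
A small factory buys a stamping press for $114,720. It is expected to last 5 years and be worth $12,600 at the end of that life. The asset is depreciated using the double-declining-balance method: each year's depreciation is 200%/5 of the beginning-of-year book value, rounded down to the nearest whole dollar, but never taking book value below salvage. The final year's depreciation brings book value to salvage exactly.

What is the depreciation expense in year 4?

Depreciable base = $114,720 − $12,600 = $102,120.
Year 1: ⌊$114,720 × 200%/5⌋ = $45,888. Book value $68,832.
Year 2: ⌊$68,832 × 200%/5⌋ = $27,532. Book value $41,300.
Year 3: ⌊$41,300 × 200%/5⌋ = $16,520. Book value $24,780.
Year 4: ⌊$24,780 × 200%/5⌋ = $9,912. Book value $14,868.

$9,912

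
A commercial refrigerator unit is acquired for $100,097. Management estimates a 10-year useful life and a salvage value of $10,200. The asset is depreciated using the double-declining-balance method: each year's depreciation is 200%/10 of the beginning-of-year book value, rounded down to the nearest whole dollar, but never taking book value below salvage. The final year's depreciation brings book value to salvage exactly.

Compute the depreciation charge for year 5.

Depreciable base = $100,097 − $10,200 = $89,897.
Year 1: ⌊$100,097 × 200%/10⌋ = $20,019. Book value $80,078.
Year 2: ⌊$80,078 × 200%/10⌋ = $16,015. Book value $64,063.
Year 3: ⌊$64,063 × 200%/10⌋ = $12,812. Book value $51,251.
Year 4: ⌊$51,251 × 200%/10⌋ = $10,250. Book value $41,001.
Year 5: ⌊$41,001 × 200%/10⌋ = $8,200. Book value $32,801.

$8,200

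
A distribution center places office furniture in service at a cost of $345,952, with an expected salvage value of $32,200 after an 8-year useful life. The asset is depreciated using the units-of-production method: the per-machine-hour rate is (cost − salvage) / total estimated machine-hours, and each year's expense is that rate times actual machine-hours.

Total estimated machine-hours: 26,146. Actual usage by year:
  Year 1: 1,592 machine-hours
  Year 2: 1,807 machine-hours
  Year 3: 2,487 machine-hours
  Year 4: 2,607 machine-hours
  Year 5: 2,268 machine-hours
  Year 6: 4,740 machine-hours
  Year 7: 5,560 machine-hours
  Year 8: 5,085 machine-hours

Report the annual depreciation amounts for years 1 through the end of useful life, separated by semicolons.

$19,104; $21,684; $29,844; $31,284; $27,216; $56,880; $66,720; $61,020

Depreciable base = $345,952 − $32,200 = $313,752.
Rate = $313,752 / 26,146 machine-hours = $12 per machine-hour.
Year 1: 1,592 × $12 = $19,104. Book value $326,848.
Year 2: 1,807 × $12 = $21,684. Book value $305,164.
Year 3: 2,487 × $12 = $29,844. Book value $275,320.
Year 4: 2,607 × $12 = $31,284. Book value $244,036.
Year 5: 2,268 × $12 = $27,216. Book value $216,820.
Year 6: 4,740 × $12 = $56,880. Book value $159,940.
Year 7: 5,560 × $12 = $66,720. Book value $93,220.
Year 8: 5,085 × $12 = $61,020. Book value $32,200.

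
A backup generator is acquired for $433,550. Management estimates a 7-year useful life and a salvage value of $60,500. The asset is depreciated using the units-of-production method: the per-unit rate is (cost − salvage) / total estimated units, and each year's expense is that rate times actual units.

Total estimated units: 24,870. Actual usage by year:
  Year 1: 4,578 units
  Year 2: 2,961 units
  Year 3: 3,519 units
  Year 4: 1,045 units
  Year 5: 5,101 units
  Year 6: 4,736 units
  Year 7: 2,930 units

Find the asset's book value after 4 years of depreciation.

Depreciable base = $433,550 − $60,500 = $373,050.
Rate = $373,050 / 24,870 units = $15 per unit.
Year 1: 4,578 × $15 = $68,670. Book value $364,880.
Year 2: 2,961 × $15 = $44,415. Book value $320,465.
Year 3: 3,519 × $15 = $52,785. Book value $267,680.
Year 4: 1,045 × $15 = $15,675. Book value $252,005.

$252,005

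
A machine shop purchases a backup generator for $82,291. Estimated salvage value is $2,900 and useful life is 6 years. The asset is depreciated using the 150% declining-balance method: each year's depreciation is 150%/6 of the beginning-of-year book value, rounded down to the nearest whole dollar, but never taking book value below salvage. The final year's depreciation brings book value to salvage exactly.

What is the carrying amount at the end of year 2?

$46,290

Depreciable base = $82,291 − $2,900 = $79,391.
Year 1: ⌊$82,291 × 150%/6⌋ = $20,572. Book value $61,719.
Year 2: ⌊$61,719 × 150%/6⌋ = $15,429. Book value $46,290.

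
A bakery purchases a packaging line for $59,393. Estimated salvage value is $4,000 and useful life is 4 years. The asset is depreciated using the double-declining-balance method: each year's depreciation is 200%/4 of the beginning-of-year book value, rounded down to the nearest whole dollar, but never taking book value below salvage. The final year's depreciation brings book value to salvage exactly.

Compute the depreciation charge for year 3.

$7,424

Depreciable base = $59,393 − $4,000 = $55,393.
Year 1: ⌊$59,393 × 200%/4⌋ = $29,696. Book value $29,697.
Year 2: ⌊$29,697 × 200%/4⌋ = $14,848. Book value $14,849.
Year 3: ⌊$14,849 × 200%/4⌋ = $7,424. Book value $7,425.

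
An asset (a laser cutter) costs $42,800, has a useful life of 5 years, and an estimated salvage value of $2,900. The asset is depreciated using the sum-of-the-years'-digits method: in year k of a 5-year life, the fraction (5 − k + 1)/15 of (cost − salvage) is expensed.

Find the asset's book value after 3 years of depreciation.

Depreciable base = $42,800 − $2,900 = $39,900.
Sum of the years' digits = 5+4+3+2+1 = 15.
Year 1: $39,900 × 5/15 = $13,300. Book value $29,500.
Year 2: $39,900 × 4/15 = $10,640. Book value $18,860.
Year 3: $39,900 × 3/15 = $7,980. Book value $10,880.

$10,880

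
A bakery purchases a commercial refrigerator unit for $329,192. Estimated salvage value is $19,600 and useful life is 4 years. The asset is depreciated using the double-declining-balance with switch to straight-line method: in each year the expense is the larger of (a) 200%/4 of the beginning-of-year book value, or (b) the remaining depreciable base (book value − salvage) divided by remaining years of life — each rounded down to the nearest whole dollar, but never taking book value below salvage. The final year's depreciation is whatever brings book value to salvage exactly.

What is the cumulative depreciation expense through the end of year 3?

Depreciable base = $329,192 − $19,600 = $309,592.
Year 1: DB = ⌊$329,192 × 200%/4⌋ = $164,596; SL = ⌊$309,592/4⌋ = $77,398 → take DB $164,596. Book value $164,596.
Year 2: DB = ⌊$164,596 × 200%/4⌋ = $82,298; SL = ⌊$144,996/3⌋ = $48,332 → take DB $82,298. Book value $82,298.
Year 3: DB = ⌊$82,298 × 200%/4⌋ = $41,149; SL = ⌊$62,698/2⌋ = $31,349 → take DB $41,149. Book value $41,149.
Accumulated through year 3 = $329,192 − $41,149 = $288,043.

$288,043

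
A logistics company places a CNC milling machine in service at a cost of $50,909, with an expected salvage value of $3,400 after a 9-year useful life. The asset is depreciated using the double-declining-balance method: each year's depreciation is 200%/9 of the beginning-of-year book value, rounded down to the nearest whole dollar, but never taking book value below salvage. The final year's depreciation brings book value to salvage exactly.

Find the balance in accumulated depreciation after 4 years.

$32,278

Depreciable base = $50,909 − $3,400 = $47,509.
Year 1: ⌊$50,909 × 200%/9⌋ = $11,313. Book value $39,596.
Year 2: ⌊$39,596 × 200%/9⌋ = $8,799. Book value $30,797.
Year 3: ⌊$30,797 × 200%/9⌋ = $6,843. Book value $23,954.
Year 4: ⌊$23,954 × 200%/9⌋ = $5,323. Book value $18,631.
Accumulated through year 4 = $50,909 − $18,631 = $32,278.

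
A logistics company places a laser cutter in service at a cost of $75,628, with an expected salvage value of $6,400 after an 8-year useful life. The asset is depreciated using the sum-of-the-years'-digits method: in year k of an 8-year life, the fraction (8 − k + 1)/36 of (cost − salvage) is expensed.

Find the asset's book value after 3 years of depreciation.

Depreciable base = $75,628 − $6,400 = $69,228.
Sum of the years' digits = 8+7+6+5+4+3+2+1 = 36.
Year 1: $69,228 × 8/36 = $15,384. Book value $60,244.
Year 2: $69,228 × 7/36 = $13,461. Book value $46,783.
Year 3: $69,228 × 6/36 = $11,538. Book value $35,245.

$35,245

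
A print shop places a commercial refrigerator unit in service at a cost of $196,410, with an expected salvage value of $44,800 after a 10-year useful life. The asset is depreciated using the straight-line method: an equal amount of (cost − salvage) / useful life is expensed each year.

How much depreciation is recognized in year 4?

Depreciable base = $196,410 − $44,800 = $151,610.
Annual expense = $151,610 / 10 = $15,161.

$15,161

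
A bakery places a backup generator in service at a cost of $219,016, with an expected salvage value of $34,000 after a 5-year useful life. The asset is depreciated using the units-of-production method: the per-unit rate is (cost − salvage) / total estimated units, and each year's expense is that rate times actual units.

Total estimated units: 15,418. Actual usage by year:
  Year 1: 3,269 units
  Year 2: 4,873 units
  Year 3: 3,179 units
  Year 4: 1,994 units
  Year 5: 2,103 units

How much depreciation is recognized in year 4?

$23,928

Depreciable base = $219,016 − $34,000 = $185,016.
Rate = $185,016 / 15,418 units = $12 per unit.
Year 1: 3,269 × $12 = $39,228. Book value $179,788.
Year 2: 4,873 × $12 = $58,476. Book value $121,312.
Year 3: 3,179 × $12 = $38,148. Book value $83,164.
Year 4: 1,994 × $12 = $23,928. Book value $59,236.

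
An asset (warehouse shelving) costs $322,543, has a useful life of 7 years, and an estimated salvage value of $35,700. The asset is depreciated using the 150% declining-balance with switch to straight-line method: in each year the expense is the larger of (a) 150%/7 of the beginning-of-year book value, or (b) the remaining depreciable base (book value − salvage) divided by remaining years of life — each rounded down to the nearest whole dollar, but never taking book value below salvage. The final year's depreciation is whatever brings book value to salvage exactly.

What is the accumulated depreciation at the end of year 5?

Depreciable base = $322,543 − $35,700 = $286,843.
Year 1: DB = ⌊$322,543 × 150%/7⌋ = $69,116; SL = ⌊$286,843/7⌋ = $40,977 → take DB $69,116. Book value $253,427.
Year 2: DB = ⌊$253,427 × 150%/7⌋ = $54,305; SL = ⌊$217,727/6⌋ = $36,287 → take DB $54,305. Book value $199,122.
Year 3: DB = ⌊$199,122 × 150%/7⌋ = $42,669; SL = ⌊$163,422/5⌋ = $32,684 → take DB $42,669. Book value $156,453.
Year 4: DB = ⌊$156,453 × 150%/7⌋ = $33,525; SL = ⌊$120,753/4⌋ = $30,188 → take DB $33,525. Book value $122,928.
Year 5: DB = ⌊$122,928 × 150%/7⌋ = $26,341; SL = ⌊$87,228/3⌋ = $29,076 → take SL $29,076. Book value $93,852.
Accumulated through year 5 = $322,543 − $93,852 = $228,691.

$228,691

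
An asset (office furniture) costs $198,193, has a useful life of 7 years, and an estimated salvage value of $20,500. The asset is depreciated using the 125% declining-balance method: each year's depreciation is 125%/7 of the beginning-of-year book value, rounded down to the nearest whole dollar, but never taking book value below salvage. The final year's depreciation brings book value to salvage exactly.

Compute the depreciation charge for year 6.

Depreciable base = $198,193 − $20,500 = $177,693.
Year 1: ⌊$198,193 × 125%/7⌋ = $35,391. Book value $162,802.
Year 2: ⌊$162,802 × 125%/7⌋ = $29,071. Book value $133,731.
Year 3: ⌊$133,731 × 125%/7⌋ = $23,880. Book value $109,851.
Year 4: ⌊$109,851 × 125%/7⌋ = $19,616. Book value $90,235.
Year 5: ⌊$90,235 × 125%/7⌋ = $16,113. Book value $74,122.
Year 6: ⌊$74,122 × 125%/7⌋ = $13,236. Book value $60,886.

$13,236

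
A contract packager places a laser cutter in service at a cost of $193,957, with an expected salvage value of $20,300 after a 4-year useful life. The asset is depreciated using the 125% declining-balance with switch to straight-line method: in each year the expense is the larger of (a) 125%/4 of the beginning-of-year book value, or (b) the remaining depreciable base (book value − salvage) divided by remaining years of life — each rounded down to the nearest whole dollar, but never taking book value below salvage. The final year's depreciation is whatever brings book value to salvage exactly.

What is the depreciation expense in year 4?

Depreciable base = $193,957 − $20,300 = $173,657.
Year 1: DB = ⌊$193,957 × 125%/4⌋ = $60,611; SL = ⌊$173,657/4⌋ = $43,414 → take DB $60,611. Book value $133,346.
Year 2: DB = ⌊$133,346 × 125%/4⌋ = $41,670; SL = ⌊$113,046/3⌋ = $37,682 → take DB $41,670. Book value $91,676.
Year 3: DB = ⌊$91,676 × 125%/4⌋ = $28,648; SL = ⌊$71,376/2⌋ = $35,688 → take SL $35,688. Book value $55,988.
Year 4 (final): $55,988 − $20,300 = $35,688. Book value $20,300.

$35,688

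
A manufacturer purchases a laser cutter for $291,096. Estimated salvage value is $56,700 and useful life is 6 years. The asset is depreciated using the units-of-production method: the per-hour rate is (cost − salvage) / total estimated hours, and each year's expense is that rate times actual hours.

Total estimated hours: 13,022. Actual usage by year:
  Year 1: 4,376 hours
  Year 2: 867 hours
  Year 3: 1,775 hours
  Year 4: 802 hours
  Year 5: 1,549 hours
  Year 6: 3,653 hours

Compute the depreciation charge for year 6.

$65,754

Depreciable base = $291,096 − $56,700 = $234,396.
Rate = $234,396 / 13,022 hours = $18 per hour.
Year 1: 4,376 × $18 = $78,768. Book value $212,328.
Year 2: 867 × $18 = $15,606. Book value $196,722.
Year 3: 1,775 × $18 = $31,950. Book value $164,772.
Year 4: 802 × $18 = $14,436. Book value $150,336.
Year 5: 1,549 × $18 = $27,882. Book value $122,454.
Year 6: 3,653 × $18 = $65,754. Book value $56,700.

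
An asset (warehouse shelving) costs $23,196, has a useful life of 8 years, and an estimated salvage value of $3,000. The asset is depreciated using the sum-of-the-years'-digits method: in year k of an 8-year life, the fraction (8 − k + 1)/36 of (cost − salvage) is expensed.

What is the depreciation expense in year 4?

Depreciable base = $23,196 − $3,000 = $20,196.
Sum of the years' digits = 8+7+6+5+4+3+2+1 = 36.
Year 1: $20,196 × 8/36 = $4,488. Book value $18,708.
Year 2: $20,196 × 7/36 = $3,927. Book value $14,781.
Year 3: $20,196 × 6/36 = $3,366. Book value $11,415.
Year 4: $20,196 × 5/36 = $2,805. Book value $8,610.

$2,805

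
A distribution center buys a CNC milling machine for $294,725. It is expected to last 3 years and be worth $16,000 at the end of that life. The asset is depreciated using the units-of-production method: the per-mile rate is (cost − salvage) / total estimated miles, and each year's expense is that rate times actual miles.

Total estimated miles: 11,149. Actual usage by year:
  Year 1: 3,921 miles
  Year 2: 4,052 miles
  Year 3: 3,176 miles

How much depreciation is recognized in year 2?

Depreciable base = $294,725 − $16,000 = $278,725.
Rate = $278,725 / 11,149 miles = $25 per mile.
Year 1: 3,921 × $25 = $98,025. Book value $196,700.
Year 2: 4,052 × $25 = $101,300. Book value $95,400.

$101,300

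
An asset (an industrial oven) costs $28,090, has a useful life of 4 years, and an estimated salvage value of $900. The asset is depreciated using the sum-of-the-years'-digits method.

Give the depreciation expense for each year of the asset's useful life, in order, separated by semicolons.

$10,876; $8,157; $5,438; $2,719

Depreciable base = $28,090 − $900 = $27,190.
Sum of the years' digits = 4+3+2+1 = 10.
Year 1: $27,190 × 4/10 = $10,876. Book value $17,214.
Year 2: $27,190 × 3/10 = $8,157. Book value $9,057.
Year 3: $27,190 × 2/10 = $5,438. Book value $3,619.
Year 4: $27,190 × 1/10 = $2,719. Book value $900.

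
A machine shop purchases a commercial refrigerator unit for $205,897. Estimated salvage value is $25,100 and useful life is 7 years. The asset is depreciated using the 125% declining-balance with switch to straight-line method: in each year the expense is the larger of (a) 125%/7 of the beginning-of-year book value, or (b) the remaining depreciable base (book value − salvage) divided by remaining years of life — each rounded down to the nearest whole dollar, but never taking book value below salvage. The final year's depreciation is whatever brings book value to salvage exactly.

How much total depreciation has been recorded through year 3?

$91,776

Depreciable base = $205,897 − $25,100 = $180,797.
Year 1: DB = ⌊$205,897 × 125%/7⌋ = $36,767; SL = ⌊$180,797/7⌋ = $25,828 → take DB $36,767. Book value $169,130.
Year 2: DB = ⌊$169,130 × 125%/7⌋ = $30,201; SL = ⌊$144,030/6⌋ = $24,005 → take DB $30,201. Book value $138,929.
Year 3: DB = ⌊$138,929 × 125%/7⌋ = $24,808; SL = ⌊$113,829/5⌋ = $22,765 → take DB $24,808. Book value $114,121.
Accumulated through year 3 = $205,897 − $114,121 = $91,776.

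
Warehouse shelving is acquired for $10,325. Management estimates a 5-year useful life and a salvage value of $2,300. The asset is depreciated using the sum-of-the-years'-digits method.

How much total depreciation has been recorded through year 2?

Depreciable base = $10,325 − $2,300 = $8,025.
Sum of the years' digits = 5+4+3+2+1 = 15.
Year 1: $8,025 × 5/15 = $2,675. Book value $7,650.
Year 2: $8,025 × 4/15 = $2,140. Book value $5,510.
Accumulated through year 2 = $10,325 − $5,510 = $4,815.

$4,815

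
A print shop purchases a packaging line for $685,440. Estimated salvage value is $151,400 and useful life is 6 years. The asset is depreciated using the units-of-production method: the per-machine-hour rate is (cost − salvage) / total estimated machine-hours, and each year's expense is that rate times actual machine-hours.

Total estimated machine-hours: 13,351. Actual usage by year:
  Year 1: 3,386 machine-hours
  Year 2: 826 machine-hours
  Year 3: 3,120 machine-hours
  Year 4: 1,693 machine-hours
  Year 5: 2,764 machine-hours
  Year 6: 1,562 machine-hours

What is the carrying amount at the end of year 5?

Depreciable base = $685,440 − $151,400 = $534,040.
Rate = $534,040 / 13,351 machine-hours = $40 per machine-hour.
Year 1: 3,386 × $40 = $135,440. Book value $550,000.
Year 2: 826 × $40 = $33,040. Book value $516,960.
Year 3: 3,120 × $40 = $124,800. Book value $392,160.
Year 4: 1,693 × $40 = $67,720. Book value $324,440.
Year 5: 2,764 × $40 = $110,560. Book value $213,880.

$213,880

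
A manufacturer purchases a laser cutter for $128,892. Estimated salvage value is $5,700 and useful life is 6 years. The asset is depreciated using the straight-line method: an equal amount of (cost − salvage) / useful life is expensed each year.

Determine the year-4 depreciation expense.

$20,532

Depreciable base = $128,892 − $5,700 = $123,192.
Annual expense = $123,192 / 6 = $20,532.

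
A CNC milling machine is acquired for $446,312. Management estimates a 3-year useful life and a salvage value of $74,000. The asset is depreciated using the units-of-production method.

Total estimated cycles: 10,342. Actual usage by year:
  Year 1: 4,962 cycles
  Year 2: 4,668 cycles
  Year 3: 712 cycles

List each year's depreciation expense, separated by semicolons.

Depreciable base = $446,312 − $74,000 = $372,312.
Rate = $372,312 / 10,342 cycles = $36 per cycle.
Year 1: 4,962 × $36 = $178,632. Book value $267,680.
Year 2: 4,668 × $36 = $168,048. Book value $99,632.
Year 3: 712 × $36 = $25,632. Book value $74,000.

$178,632; $168,048; $25,632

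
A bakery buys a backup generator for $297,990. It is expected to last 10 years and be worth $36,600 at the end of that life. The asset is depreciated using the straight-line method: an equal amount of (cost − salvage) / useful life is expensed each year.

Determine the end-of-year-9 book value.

$62,739

Depreciable base = $297,990 − $36,600 = $261,390.
Annual expense = $261,390 / 10 = $26,139.
End of year 1: book value $271,851.
End of year 2: book value $245,712.
End of year 3: book value $219,573.
End of year 4: book value $193,434.
End of year 5: book value $167,295.
End of year 6: book value $141,156.
End of year 7: book value $115,017.
End of year 8: book value $88,878.
End of year 9: book value $62,739.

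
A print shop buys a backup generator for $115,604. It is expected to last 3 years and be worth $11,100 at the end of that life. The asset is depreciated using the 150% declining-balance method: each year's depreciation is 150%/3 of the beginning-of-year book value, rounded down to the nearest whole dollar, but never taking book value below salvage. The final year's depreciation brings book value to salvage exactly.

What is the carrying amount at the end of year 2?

$28,901

Depreciable base = $115,604 − $11,100 = $104,504.
Year 1: ⌊$115,604 × 150%/3⌋ = $57,802. Book value $57,802.
Year 2: ⌊$57,802 × 150%/3⌋ = $28,901. Book value $28,901.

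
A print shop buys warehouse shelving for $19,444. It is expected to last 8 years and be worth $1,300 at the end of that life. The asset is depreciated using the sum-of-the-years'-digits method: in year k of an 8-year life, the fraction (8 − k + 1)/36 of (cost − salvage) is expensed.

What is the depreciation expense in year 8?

$504

Depreciable base = $19,444 − $1,300 = $18,144.
Sum of the years' digits = 8+7+6+5+4+3+2+1 = 36.
Year 1: $18,144 × 8/36 = $4,032. Book value $15,412.
Year 2: $18,144 × 7/36 = $3,528. Book value $11,884.
Year 3: $18,144 × 6/36 = $3,024. Book value $8,860.
Year 4: $18,144 × 5/36 = $2,520. Book value $6,340.
Year 5: $18,144 × 4/36 = $2,016. Book value $4,324.
Year 6: $18,144 × 3/36 = $1,512. Book value $2,812.
Year 7: $18,144 × 2/36 = $1,008. Book value $1,804.
Year 8: $18,144 × 1/36 = $504. Book value $1,300.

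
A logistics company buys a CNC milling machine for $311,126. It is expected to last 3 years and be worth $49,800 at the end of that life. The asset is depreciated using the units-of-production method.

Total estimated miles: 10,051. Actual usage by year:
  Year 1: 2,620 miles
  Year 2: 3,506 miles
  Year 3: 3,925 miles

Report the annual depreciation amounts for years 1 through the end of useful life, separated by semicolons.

Depreciable base = $311,126 − $49,800 = $261,326.
Rate = $261,326 / 10,051 miles = $26 per mile.
Year 1: 2,620 × $26 = $68,120. Book value $243,006.
Year 2: 3,506 × $26 = $91,156. Book value $151,850.
Year 3: 3,925 × $26 = $102,050. Book value $49,800.

$68,120; $91,156; $102,050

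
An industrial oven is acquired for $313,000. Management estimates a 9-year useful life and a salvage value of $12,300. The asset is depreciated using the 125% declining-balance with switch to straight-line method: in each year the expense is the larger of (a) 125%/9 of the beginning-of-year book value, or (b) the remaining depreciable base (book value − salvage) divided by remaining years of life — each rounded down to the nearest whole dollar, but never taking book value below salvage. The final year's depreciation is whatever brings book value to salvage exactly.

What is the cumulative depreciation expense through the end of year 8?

Depreciable base = $313,000 − $12,300 = $300,700.
Year 1: DB = ⌊$313,000 × 125%/9⌋ = $43,472; SL = ⌊$300,700/9⌋ = $33,411 → take DB $43,472. Book value $269,528.
Year 2: DB = ⌊$269,528 × 125%/9⌋ = $37,434; SL = ⌊$257,228/8⌋ = $32,153 → take DB $37,434. Book value $232,094.
Year 3: DB = ⌊$232,094 × 125%/9⌋ = $32,235; SL = ⌊$219,794/7⌋ = $31,399 → take DB $32,235. Book value $199,859.
Year 4: DB = ⌊$199,859 × 125%/9⌋ = $27,758; SL = ⌊$187,559/6⌋ = $31,259 → take SL $31,259. Book value $168,600.
Year 5: DB = ⌊$168,600 × 125%/9⌋ = $23,416; SL = ⌊$156,300/5⌋ = $31,260 → take SL $31,260. Book value $137,340.
Year 6: DB = ⌊$137,340 × 125%/9⌋ = $19,075; SL = ⌊$125,040/4⌋ = $31,260 → take SL $31,260. Book value $106,080.
Year 7: DB = ⌊$106,080 × 125%/9⌋ = $14,733; SL = ⌊$93,780/3⌋ = $31,260 → take SL $31,260. Book value $74,820.
Year 8: DB = ⌊$74,820 × 125%/9⌋ = $10,391; SL = ⌊$62,520/2⌋ = $31,260 → take SL $31,260. Book value $43,560.
Accumulated through year 8 = $313,000 − $43,560 = $269,440.

$269,440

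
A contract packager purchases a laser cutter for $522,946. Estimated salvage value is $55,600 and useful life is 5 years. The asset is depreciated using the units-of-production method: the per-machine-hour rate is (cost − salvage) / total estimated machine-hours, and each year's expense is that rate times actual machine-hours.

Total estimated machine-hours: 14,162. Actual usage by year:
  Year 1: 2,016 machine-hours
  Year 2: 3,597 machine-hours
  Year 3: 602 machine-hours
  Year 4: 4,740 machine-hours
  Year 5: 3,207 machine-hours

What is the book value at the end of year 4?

Depreciable base = $522,946 − $55,600 = $467,346.
Rate = $467,346 / 14,162 machine-hours = $33 per machine-hour.
Year 1: 2,016 × $33 = $66,528. Book value $456,418.
Year 2: 3,597 × $33 = $118,701. Book value $337,717.
Year 3: 602 × $33 = $19,866. Book value $317,851.
Year 4: 4,740 × $33 = $156,420. Book value $161,431.

$161,431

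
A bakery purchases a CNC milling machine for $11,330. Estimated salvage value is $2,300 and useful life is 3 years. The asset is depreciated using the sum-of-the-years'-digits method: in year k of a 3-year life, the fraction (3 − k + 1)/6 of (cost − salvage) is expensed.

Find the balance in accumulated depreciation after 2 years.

$7,525

Depreciable base = $11,330 − $2,300 = $9,030.
Sum of the years' digits = 3+2+1 = 6.
Year 1: $9,030 × 3/6 = $4,515. Book value $6,815.
Year 2: $9,030 × 2/6 = $3,010. Book value $3,805.
Accumulated through year 2 = $11,330 − $3,805 = $7,525.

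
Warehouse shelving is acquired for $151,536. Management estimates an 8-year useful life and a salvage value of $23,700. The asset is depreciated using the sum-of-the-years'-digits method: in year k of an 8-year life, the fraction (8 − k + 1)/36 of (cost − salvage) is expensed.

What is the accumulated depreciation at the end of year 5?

$106,530

Depreciable base = $151,536 − $23,700 = $127,836.
Sum of the years' digits = 8+7+6+5+4+3+2+1 = 36.
Year 1: $127,836 × 8/36 = $28,408. Book value $123,128.
Year 2: $127,836 × 7/36 = $24,857. Book value $98,271.
Year 3: $127,836 × 6/36 = $21,306. Book value $76,965.
Year 4: $127,836 × 5/36 = $17,755. Book value $59,210.
Year 5: $127,836 × 4/36 = $14,204. Book value $45,006.
Accumulated through year 5 = $151,536 − $45,006 = $106,530.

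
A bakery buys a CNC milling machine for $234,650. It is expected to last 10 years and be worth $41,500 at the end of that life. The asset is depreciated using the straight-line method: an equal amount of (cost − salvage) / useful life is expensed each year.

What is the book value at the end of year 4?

Depreciable base = $234,650 − $41,500 = $193,150.
Annual expense = $193,150 / 10 = $19,315.
End of year 1: book value $215,335.
End of year 2: book value $196,020.
End of year 3: book value $176,705.
End of year 4: book value $157,390.

$157,390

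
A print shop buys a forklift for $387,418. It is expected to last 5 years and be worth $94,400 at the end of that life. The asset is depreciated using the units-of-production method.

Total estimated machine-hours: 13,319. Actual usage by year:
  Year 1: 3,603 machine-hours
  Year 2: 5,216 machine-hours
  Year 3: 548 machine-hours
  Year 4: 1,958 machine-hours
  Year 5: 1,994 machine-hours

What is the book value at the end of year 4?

Depreciable base = $387,418 − $94,400 = $293,018.
Rate = $293,018 / 13,319 machine-hours = $22 per machine-hour.
Year 1: 3,603 × $22 = $79,266. Book value $308,152.
Year 2: 5,216 × $22 = $114,752. Book value $193,400.
Year 3: 548 × $22 = $12,056. Book value $181,344.
Year 4: 1,958 × $22 = $43,076. Book value $138,268.

$138,268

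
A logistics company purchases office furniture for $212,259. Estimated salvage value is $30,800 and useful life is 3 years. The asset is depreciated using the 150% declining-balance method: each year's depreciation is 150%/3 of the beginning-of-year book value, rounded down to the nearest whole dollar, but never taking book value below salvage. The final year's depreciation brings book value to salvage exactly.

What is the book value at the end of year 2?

Depreciable base = $212,259 − $30,800 = $181,459.
Year 1: ⌊$212,259 × 150%/3⌋ = $106,129. Book value $106,130.
Year 2: ⌊$106,130 × 150%/3⌋ = $53,065. Book value $53,065.

$53,065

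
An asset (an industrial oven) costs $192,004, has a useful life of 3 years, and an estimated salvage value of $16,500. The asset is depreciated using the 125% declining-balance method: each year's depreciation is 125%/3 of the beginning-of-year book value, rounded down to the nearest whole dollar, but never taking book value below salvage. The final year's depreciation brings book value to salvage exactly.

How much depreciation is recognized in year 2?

$46,667

Depreciable base = $192,004 − $16,500 = $175,504.
Year 1: ⌊$192,004 × 125%/3⌋ = $80,001. Book value $112,003.
Year 2: ⌊$112,003 × 125%/3⌋ = $46,667. Book value $65,336.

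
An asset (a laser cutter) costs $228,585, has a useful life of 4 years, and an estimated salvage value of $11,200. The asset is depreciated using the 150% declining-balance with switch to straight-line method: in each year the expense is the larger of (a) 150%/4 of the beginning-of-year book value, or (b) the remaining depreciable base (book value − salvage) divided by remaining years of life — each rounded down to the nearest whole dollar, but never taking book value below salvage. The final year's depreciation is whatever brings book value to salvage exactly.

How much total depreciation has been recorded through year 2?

Depreciable base = $228,585 − $11,200 = $217,385.
Year 1: DB = ⌊$228,585 × 150%/4⌋ = $85,719; SL = ⌊$217,385/4⌋ = $54,346 → take DB $85,719. Book value $142,866.
Year 2: DB = ⌊$142,866 × 150%/4⌋ = $53,574; SL = ⌊$131,666/3⌋ = $43,888 → take DB $53,574. Book value $89,292.
Accumulated through year 2 = $228,585 − $89,292 = $139,293.

$139,293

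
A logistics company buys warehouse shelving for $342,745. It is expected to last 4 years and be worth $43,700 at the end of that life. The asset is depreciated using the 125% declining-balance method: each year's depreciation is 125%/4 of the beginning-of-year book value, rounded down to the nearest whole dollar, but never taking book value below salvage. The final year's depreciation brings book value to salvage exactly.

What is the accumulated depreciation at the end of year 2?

$180,743

Depreciable base = $342,745 − $43,700 = $299,045.
Year 1: ⌊$342,745 × 125%/4⌋ = $107,107. Book value $235,638.
Year 2: ⌊$235,638 × 125%/4⌋ = $73,636. Book value $162,002.
Accumulated through year 2 = $342,745 − $162,002 = $180,743.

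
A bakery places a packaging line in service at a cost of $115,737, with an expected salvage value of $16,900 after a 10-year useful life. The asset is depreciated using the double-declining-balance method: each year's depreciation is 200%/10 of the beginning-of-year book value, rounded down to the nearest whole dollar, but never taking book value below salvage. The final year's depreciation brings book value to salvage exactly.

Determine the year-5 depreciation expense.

Depreciable base = $115,737 − $16,900 = $98,837.
Year 1: ⌊$115,737 × 200%/10⌋ = $23,147. Book value $92,590.
Year 2: ⌊$92,590 × 200%/10⌋ = $18,518. Book value $74,072.
Year 3: ⌊$74,072 × 200%/10⌋ = $14,814. Book value $59,258.
Year 4: ⌊$59,258 × 200%/10⌋ = $11,851. Book value $47,407.
Year 5: ⌊$47,407 × 200%/10⌋ = $9,481. Book value $37,926.

$9,481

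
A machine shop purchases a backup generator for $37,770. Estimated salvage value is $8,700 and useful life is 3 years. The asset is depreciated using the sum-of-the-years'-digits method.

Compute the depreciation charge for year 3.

Depreciable base = $37,770 − $8,700 = $29,070.
Sum of the years' digits = 3+2+1 = 6.
Year 1: $29,070 × 3/6 = $14,535. Book value $23,235.
Year 2: $29,070 × 2/6 = $9,690. Book value $13,545.
Year 3: $29,070 × 1/6 = $4,845. Book value $8,700.

$4,845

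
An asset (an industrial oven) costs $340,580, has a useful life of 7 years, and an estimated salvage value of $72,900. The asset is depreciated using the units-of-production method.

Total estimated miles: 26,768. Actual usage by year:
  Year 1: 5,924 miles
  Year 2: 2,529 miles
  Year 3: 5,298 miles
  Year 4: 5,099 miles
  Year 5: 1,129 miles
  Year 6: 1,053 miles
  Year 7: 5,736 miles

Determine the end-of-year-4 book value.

$152,080

Depreciable base = $340,580 − $72,900 = $267,680.
Rate = $267,680 / 26,768 miles = $10 per mile.
Year 1: 5,924 × $10 = $59,240. Book value $281,340.
Year 2: 2,529 × $10 = $25,290. Book value $256,050.
Year 3: 5,298 × $10 = $52,980. Book value $203,070.
Year 4: 5,099 × $10 = $50,990. Book value $152,080.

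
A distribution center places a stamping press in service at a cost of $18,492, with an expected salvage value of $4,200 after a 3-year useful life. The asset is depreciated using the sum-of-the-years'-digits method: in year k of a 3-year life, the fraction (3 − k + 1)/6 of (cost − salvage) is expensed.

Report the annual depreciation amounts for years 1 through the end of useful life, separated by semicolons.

$7,146; $4,764; $2,382

Depreciable base = $18,492 − $4,200 = $14,292.
Sum of the years' digits = 3+2+1 = 6.
Year 1: $14,292 × 3/6 = $7,146. Book value $11,346.
Year 2: $14,292 × 2/6 = $4,764. Book value $6,582.
Year 3: $14,292 × 1/6 = $2,382. Book value $4,200.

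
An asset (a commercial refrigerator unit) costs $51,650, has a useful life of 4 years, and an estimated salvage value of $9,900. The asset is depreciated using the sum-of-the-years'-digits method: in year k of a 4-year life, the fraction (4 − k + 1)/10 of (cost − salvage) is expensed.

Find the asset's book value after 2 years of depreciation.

$22,425

Depreciable base = $51,650 − $9,900 = $41,750.
Sum of the years' digits = 4+3+2+1 = 10.
Year 1: $41,750 × 4/10 = $16,700. Book value $34,950.
Year 2: $41,750 × 3/10 = $12,525. Book value $22,425.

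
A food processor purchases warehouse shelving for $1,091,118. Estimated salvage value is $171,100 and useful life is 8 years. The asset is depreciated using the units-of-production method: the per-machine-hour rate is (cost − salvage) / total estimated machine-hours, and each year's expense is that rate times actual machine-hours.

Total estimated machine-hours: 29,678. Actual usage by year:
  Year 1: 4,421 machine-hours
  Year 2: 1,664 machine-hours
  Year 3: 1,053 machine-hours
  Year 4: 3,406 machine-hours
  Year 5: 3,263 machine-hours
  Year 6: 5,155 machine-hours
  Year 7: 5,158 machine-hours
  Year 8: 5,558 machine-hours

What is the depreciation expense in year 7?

$159,898

Depreciable base = $1,091,118 − $171,100 = $920,018.
Rate = $920,018 / 29,678 machine-hours = $31 per machine-hour.
Year 1: 4,421 × $31 = $137,051. Book value $954,067.
Year 2: 1,664 × $31 = $51,584. Book value $902,483.
Year 3: 1,053 × $31 = $32,643. Book value $869,840.
Year 4: 3,406 × $31 = $105,586. Book value $764,254.
Year 5: 3,263 × $31 = $101,153. Book value $663,101.
Year 6: 5,155 × $31 = $159,805. Book value $503,296.
Year 7: 5,158 × $31 = $159,898. Book value $343,398.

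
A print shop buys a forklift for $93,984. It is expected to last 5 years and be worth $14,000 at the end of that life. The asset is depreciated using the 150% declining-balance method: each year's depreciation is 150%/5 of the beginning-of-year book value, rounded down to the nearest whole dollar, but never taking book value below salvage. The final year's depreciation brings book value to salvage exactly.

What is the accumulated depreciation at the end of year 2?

Depreciable base = $93,984 − $14,000 = $79,984.
Year 1: ⌊$93,984 × 150%/5⌋ = $28,195. Book value $65,789.
Year 2: ⌊$65,789 × 150%/5⌋ = $19,736. Book value $46,053.
Accumulated through year 2 = $93,984 − $46,053 = $47,931.

$47,931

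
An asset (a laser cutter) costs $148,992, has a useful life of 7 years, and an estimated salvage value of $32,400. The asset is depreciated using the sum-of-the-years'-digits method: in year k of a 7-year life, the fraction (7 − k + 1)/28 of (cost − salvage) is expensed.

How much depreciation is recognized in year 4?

Depreciable base = $148,992 − $32,400 = $116,592.
Sum of the years' digits = 7+6+5+4+3+2+1 = 28.
Year 1: $116,592 × 7/28 = $29,148. Book value $119,844.
Year 2: $116,592 × 6/28 = $24,984. Book value $94,860.
Year 3: $116,592 × 5/28 = $20,820. Book value $74,040.
Year 4: $116,592 × 4/28 = $16,656. Book value $57,384.

$16,656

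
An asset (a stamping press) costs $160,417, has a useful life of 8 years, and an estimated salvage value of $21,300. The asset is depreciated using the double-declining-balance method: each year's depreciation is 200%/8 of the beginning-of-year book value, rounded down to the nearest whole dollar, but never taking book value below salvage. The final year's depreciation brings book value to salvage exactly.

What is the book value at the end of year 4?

$50,758

Depreciable base = $160,417 − $21,300 = $139,117.
Year 1: ⌊$160,417 × 200%/8⌋ = $40,104. Book value $120,313.
Year 2: ⌊$120,313 × 200%/8⌋ = $30,078. Book value $90,235.
Year 3: ⌊$90,235 × 200%/8⌋ = $22,558. Book value $67,677.
Year 4: ⌊$67,677 × 200%/8⌋ = $16,919. Book value $50,758.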